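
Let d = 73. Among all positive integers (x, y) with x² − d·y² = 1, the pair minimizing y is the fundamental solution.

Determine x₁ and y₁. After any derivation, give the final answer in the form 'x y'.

d=73: √d = [8; 1,1,5,5,1,1,16] (ℓ=7, odd), read p_13/q_13
a_0=8:  p_0=8·1+0=8,  q_0=8·0+1=1
a_1=1:  p_1=1·8+1=9,  q_1=1·1+0=1
a_2=1:  p_2=1·9+8=17,  q_2=1·1+1=2
a_3=5:  p_3=5·17+9=94,  q_3=5·2+1=11
…
a_6=1:  p_6=1·581+487=1068,  q_6=1·68+57=125
…
a_8=1:  p_8=1·17669+1068=18737,  q_8=1·2068+125=2193
a_9=1:  p_9=1·18737+17669=36406,  q_9=1·2193+2068=4261
a_10=5:  p_10=5·36406+18737=200767,  q_10=5·4261+2193=23498
a_11=5:  p_11=5·200767+36406=1040241,  q_11=5·23498+4261=121751
a_12=1:  p_12=1·1040241+200767=1241008,  q_12=1·121751+23498=145249
a_13=1:  p_13=1·1241008+1040241=2281249,  q_13=1·145249+121751=267000
(x₁, y₁) = (2281249, 267000);  2281249² − 73·267000² = 1 ✓

2281249 267000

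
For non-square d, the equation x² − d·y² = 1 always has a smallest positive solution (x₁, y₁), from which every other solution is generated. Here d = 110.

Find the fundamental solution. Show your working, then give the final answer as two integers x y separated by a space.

√110 → a₀=10, period (2,20); ℓ=2 even so k=1
k=0  a_k=10  p_k/q_k = 10/1
k=1  a_k=2  p_k/q_k = 21/2
→ (21, 2).  Check: 21²=441, 110·2²=440, difference 1.

21 2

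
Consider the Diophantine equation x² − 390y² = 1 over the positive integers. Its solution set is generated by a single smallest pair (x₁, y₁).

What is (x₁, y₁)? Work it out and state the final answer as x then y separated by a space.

79 4

√390 = [19; 1,2,1,38, …], period ℓ=4 (even) → k=3
i=0: a=19 ⇒ p=19, q=1
…
i=2: a=2 ⇒ p=59, q=3
i=3: a=1 ⇒ p=79, q=4
→ (79, 4).  Check: 79²=6241, 390·4²=6240, difference 1.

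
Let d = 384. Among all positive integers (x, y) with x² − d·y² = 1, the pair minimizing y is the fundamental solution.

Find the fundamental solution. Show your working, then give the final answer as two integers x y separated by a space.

4801 245

[19; 1,1,2,9,2,1,1,38] for √384; ℓ=8 ⇒ convergent index 7
step 0: (19, 1)  from 19·(1,0) + (0,1)
…
step 2: (39, 2)  from 1·(20,1) + (19,1)
…
step 4: (921, 47)  from 9·(98,5) + (39,2)
…
step 6: (2861, 146)  from 1·(1940,99) + (921,47)
step 7: (4801, 245)  from 1·(2861,146) + (1940,99)
fundamental: x₁=4801, y₁=245  (since 23049601 − 384·60025 = 1)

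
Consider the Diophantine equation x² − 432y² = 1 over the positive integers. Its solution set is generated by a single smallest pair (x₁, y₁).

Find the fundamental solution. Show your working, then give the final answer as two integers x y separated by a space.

1351 65

√432 → a₀=20, period (1,3,1,1,1,3,1,40); ℓ=8 even so k=7
i=0: a=20 ⇒ p=20, q=1
…
i=2: a=3 ⇒ p=83, q=4
i=3: a=1 ⇒ p=104, q=5
i=4: a=1 ⇒ p=187, q=9
i=5: a=1 ⇒ p=291, q=14
i=6: a=3 ⇒ p=1060, q=51
i=7: a=1 ⇒ p=1351, q=65
→ (1351, 65).  Check: 1351²=1825201, 432·65²=1825200, difference 1.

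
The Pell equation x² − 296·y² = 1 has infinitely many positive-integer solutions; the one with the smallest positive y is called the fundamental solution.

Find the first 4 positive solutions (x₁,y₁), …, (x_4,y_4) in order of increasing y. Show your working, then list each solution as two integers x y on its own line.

3699 215
27365201 1590570
202447753299 11767036645
1497708451540801 87052535509140

d=296: √d = [17; 4,1,7,1,4,34] (ℓ=6, even), read p_5/q_5
k=0  a_k=17  p_k/q_k = 17/1
k=1  a_k=4  p_k/q_k = 69/4
k=2  a_k=1  p_k/q_k = 86/5
…
k=4  a_k=1  p_k/q_k = 757/44
k=5  a_k=4  p_k/q_k = 3699/215
→ (3699, 215).  Check: 3699²=13682601, 296·215²=13682600, difference 1.
k=2:  x_2 = 3699·3699+296·215·215 = 27365201,  y_2 = 3699·215+215·3699 = 1590570
k=3:  x_3 = 3699·27365201+296·215·1590570 = 202447753299,  y_3 = 3699·1590570+215·27365201 = 11767036645
k=4:  x_4 = 3699·202447753299+296·215·11767036645 = 1497708451540801,  y_4 = 3699·11767036645+215·202447753299 = 87052535509140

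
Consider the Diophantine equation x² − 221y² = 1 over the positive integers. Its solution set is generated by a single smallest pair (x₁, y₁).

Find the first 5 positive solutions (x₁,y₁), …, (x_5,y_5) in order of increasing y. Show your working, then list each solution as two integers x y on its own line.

√221 = [14; 1,6,2,6,1,28, …], period ℓ=6 (even) → k=5
k=0  a_k=14  p_k/q_k = 14/1
…
k=3  a_k=2  p_k/q_k = 223/15
k=4  a_k=6  p_k/q_k = 1442/97
k=5  a_k=1  p_k/q_k = 1665/112
(x₁, y₁) = (1665, 112);  1665² − 221·112² = 1 ✓
(x_2, y_2) = (1665·1665 + 221·112·112, 1665·112 + 112·1665) = (5544449, 372960)
(x_3, y_3) = (1665·5544449 + 221·112·372960, 1665·372960 + 112·5544449) = (18463013505, 1241956688)
(x_4, y_4) = (1665·18463013505 + 221·112·1241956688, 1665·1241956688 + 112·18463013505) = (61481829427201, 4135715398080)
(x_5, y_5) = (1665·61481829427201 + 221·112·4135715398080, 1665·4135715398080 + 112·61481829427201) = (204734473529565825, 13771931033649712)

1665 112
5544449 372960
18463013505 1241956688
61481829427201 4135715398080
204734473529565825 13771931033649712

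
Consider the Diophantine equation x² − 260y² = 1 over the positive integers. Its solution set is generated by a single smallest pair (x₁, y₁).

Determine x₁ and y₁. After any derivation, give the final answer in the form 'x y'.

129 8

√260 = [16; 8,32, …], period ℓ=2 (even) → k=1
step 0: (16, 1)  from 16·(1,0) + (0,1)
step 1: (129, 8)  from 8·(16,1) + (1,0)
fundamental: x₁=129, y₁=8  (since 16641 − 260·64 = 1)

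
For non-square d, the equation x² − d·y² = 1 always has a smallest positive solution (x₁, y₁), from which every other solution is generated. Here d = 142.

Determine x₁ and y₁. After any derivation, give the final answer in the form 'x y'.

[11; 1,10,1,22] for √142; ℓ=4 ⇒ convergent index 3
k=0  a_k=11  p_k/q_k = 11/1
…
k=2  a_k=10  p_k/q_k = 131/11
k=3  a_k=1  p_k/q_k = 143/12
(x₁, y₁) = (143, 12);  143² − 142·12² = 1 ✓

143 12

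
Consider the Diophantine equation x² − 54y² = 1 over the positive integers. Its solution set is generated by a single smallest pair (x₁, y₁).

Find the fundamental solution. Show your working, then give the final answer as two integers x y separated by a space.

485 66

√54 → a₀=7, period (2,1,6,1,2,14); ℓ=6 even so k=5
k=0  a_k=7  p_k/q_k = 7/1
…
k=4  a_k=1  p_k/q_k = 169/23
k=5  a_k=2  p_k/q_k = 485/66
→ (485, 66).  Check: 485²=235225, 54·66²=235224, difference 1.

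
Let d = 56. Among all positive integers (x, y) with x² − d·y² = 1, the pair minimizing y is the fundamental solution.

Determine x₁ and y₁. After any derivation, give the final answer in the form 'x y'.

√56 = [7; 2,14, …], period ℓ=2 (even) → k=1
a_0=7:  p_0=7·1+0=7,  q_0=7·0+1=1
a_1=2:  p_1=2·7+1=15,  q_1=2·1+0=2
→ (15, 2).  Check: 15²=225, 56·2²=224, difference 1.

15 2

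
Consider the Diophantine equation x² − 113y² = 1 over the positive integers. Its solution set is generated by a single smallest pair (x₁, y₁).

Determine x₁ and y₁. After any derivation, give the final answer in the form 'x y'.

1204353 113296

√113 = [10; 1,1,1,2,2,1,1,1,20, …], period ℓ=9 (odd) → k=17
a_0=10:  p_0=10·1+0=10,  q_0=10·0+1=1
a_1=1:  p_1=1·10+1=11,  q_1=1·1+0=1
…
a_3=1:  p_3=1·21+11=32,  q_3=1·2+1=3
…
a_5=2:  p_5=2·85+32=202,  q_5=2·8+3=19
a_6=1:  p_6=1·202+85=287,  q_6=1·19+8=27
a_7=1:  p_7=1·287+202=489,  q_7=1·27+19=46
…
a_10=1:  p_10=1·16009+776=16785,  q_10=1·1506+73=1579
a_11=1:  p_11=1·16785+16009=32794,  q_11=1·1579+1506=3085
a_12=1:  p_12=1·32794+16785=49579,  q_12=1·3085+1579=4664
a_13=2:  p_13=2·49579+32794=131952,  q_13=2·4664+3085=12413
…
a_16=1:  p_16=1·445435+313483=758918,  q_16=1·41903+29490=71393
a_17=1:  p_17=1·758918+445435=1204353,  q_17=1·71393+41903=113296
fundamental: x₁=1204353, y₁=113296  (since 1450466148609 − 113·12835983616 = 1)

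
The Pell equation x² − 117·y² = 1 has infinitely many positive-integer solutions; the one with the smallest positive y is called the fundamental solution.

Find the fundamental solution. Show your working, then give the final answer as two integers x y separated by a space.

649 60

d=117: √d = [10; 1,4,2,4,1,20] (ℓ=6, even), read p_5/q_5
i=0: a=10 ⇒ p=10, q=1
…
i=4: a=4 ⇒ p=530, q=49
i=5: a=1 ⇒ p=649, q=60
→ (649, 60).  Check: 649²=421201, 117·60²=421200, difference 1.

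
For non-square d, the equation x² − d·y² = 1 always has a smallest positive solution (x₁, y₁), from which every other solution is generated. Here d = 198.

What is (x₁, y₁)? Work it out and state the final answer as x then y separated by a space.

197 14

√198 → a₀=14, period (14,28); ℓ=2 even so k=1
a_0=14:  p_0=14·1+0=14,  q_0=14·0+1=1
a_1=14:  p_1=14·14+1=197,  q_1=14·1+0=14
fundamental: x₁=197, y₁=14  (since 38809 − 198·196 = 1)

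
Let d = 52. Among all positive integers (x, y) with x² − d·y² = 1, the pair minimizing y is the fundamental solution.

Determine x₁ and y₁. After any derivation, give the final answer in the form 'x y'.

649 90

√52 → a₀=7, period (4,1,2,1,4,14); ℓ=6 even so k=5
step 0: (7, 1)  from 7·(1,0) + (0,1)
step 1: (29, 4)  from 4·(7,1) + (1,0)
…
step 3: (101, 14)  from 2·(36,5) + (29,4)
step 4: (137, 19)  from 1·(101,14) + (36,5)
step 5: (649, 90)  from 4·(137,19) + (101,14)
(x₁, y₁) = (649, 90);  649² − 52·90² = 1 ✓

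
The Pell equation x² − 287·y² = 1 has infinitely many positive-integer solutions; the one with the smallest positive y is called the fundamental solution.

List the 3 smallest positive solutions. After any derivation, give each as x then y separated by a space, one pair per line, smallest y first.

288 17
165887 9792
95550624 5640175

[16; 1,15,1,32] for √287; ℓ=4 ⇒ convergent index 3
i=0: a=16 ⇒ p=16, q=1
…
i=2: a=15 ⇒ p=271, q=16
i=3: a=1 ⇒ p=288, q=17
(x₁, y₁) = (288, 17);  288² − 287·17² = 1 ✓
n=2: (288,17)∘(288,17) = (288·288+287·17·17, 288·17+17·288) = (165887,9792)
n=3: (165887,9792)∘(288,17) = (288·165887+287·17·9792, 288·9792+17·165887) = (95550624,5640175)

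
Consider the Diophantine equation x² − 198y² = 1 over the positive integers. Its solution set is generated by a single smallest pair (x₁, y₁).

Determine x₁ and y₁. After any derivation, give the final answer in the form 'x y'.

√198 = [14; 14,28, …], period ℓ=2 (even) → k=1
step 0: (14, 1)  from 14·(1,0) + (0,1)
step 1: (197, 14)  from 14·(14,1) + (1,0)
→ (197, 14).  Check: 197²=38809, 198·14²=38808, difference 1.

197 14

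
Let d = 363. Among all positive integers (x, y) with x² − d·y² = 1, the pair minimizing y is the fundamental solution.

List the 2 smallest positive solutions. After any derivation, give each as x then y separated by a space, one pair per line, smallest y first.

362 19
262087 13756

√363 = [19; 19,38, …], period ℓ=2 (even) → k=1
step 0: (19, 1)  from 19·(1,0) + (0,1)
step 1: (362, 19)  from 19·(19,1) + (1,0)
(x₁, y₁) = (362, 19);  362² − 363·19² = 1 ✓
(x_2, y_2) = (362·362 + 363·19·19, 362·19 + 19·362) = (262087, 13756)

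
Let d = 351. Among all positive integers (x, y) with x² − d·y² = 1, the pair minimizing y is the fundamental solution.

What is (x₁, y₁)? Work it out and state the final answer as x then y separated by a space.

d=351: √d = [18; 1,2,1,3,2,2,2,3,1,2,1,36] (ℓ=12, even), read p_11/q_11
step 0: (18, 1)  from 18·(1,0) + (0,1)
step 1: (19, 1)  from 1·(18,1) + (1,0)
…
step 3: (75, 4)  from 1·(56,3) + (19,1)
step 4: (281, 15)  from 3·(75,4) + (56,3)
…
step 10: (45882, 2449)  from 2·(16543,883) + (12796,683)
step 11: (62425, 3332)  from 1·(45882,2449) + (16543,883)
→ (62425, 3332).  Check: 62425²=3896880625, 351·3332²=3896880624, difference 1.

62425 3332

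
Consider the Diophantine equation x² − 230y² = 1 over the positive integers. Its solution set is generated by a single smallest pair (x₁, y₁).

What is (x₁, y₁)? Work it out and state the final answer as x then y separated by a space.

[15; 6,30] for √230; ℓ=2 ⇒ convergent index 1
a_0=15:  p_0=15·1+0=15,  q_0=15·0+1=1
a_1=6:  p_1=6·15+1=91,  q_1=6·1+0=6
(x₁, y₁) = (91, 6);  91² − 230·6² = 1 ✓

91 6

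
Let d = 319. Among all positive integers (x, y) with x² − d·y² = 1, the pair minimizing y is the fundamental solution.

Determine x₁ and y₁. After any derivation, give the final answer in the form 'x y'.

12901780 722361

√319 = [17; 1,6,5,1,4,…,6,1,34, …], period ℓ=14 (even) → k=13
i=0: a=17 ⇒ p=17, q=1
…
i=6: a=3 ⇒ p=11913, q=667
i=7: a=1 ⇒ p=15628, q=875
i=8: a=3 ⇒ p=58797, q=3292
…
i=10: a=1 ⇒ p=309613, q=17335
…
i=12: a=6 ⇒ p=11102899, q=621643
i=13: a=1 ⇒ p=12901780, q=722361
→ (12901780, 722361).  Check: 12901780²=166455927168400, 319·722361²=166455927168399, difference 1.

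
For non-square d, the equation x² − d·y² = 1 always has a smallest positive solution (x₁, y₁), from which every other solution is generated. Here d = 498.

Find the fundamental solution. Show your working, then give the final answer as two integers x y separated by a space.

d=498: √d = [22; 3,6,22,6,3,44] (ℓ=6, even), read p_5/q_5
a_0=22:  p_0=22·1+0=22,  q_0=22·0+1=1
…
a_3=22:  p_3=22·424+67=9395,  q_3=22·19+3=421
a_4=6:  p_4=6·9395+424=56794,  q_4=6·421+19=2545
a_5=3:  p_5=3·56794+9395=179777,  q_5=3·2545+421=8056
fundamental: x₁=179777, y₁=8056  (since 32319769729 − 498·64899136 = 1)

179777 8056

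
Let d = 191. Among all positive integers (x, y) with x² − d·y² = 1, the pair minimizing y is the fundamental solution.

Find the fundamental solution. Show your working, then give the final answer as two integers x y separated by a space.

d=191: √d = [13; 1,4,1,1,3,…,4,1,26] (ℓ=16, even), read p_15/q_15
k=0  a_k=13  p_k/q_k = 13/1
…
k=2  a_k=4  p_k/q_k = 69/5
…
k=6  a_k=2  p_k/q_k = 1230/89
…
k=8  a_k=13  p_k/q_k = 40217/2910
k=9  a_k=2  p_k/q_k = 83433/6037
…
k=14  a_k=4  p_k/q_k = 7377553/533821
k=15  a_k=1  p_k/q_k = 8994000/650783
→ (8994000, 650783).  Check: 8994000²=80892036000000, 191·650783²=80892035999999, difference 1.

8994000 650783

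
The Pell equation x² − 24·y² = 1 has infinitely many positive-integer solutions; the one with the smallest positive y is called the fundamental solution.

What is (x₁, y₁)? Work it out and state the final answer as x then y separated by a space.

√24 → a₀=4, period (1,8); ℓ=2 even so k=1
a_0=4:  p_0=4·1+0=4,  q_0=4·0+1=1
a_1=1:  p_1=1·4+1=5,  q_1=1·1+0=1
(x₁, y₁) = (5, 1);  5² − 24·1² = 1 ✓

5 1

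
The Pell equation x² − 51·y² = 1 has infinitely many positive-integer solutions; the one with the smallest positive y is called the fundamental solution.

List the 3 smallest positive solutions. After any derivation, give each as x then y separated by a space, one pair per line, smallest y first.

[7; 7,14] for √51; ℓ=2 ⇒ convergent index 1
step 0: (7, 1)  from 7·(1,0) + (0,1)
step 1: (50, 7)  from 7·(7,1) + (1,0)
(x₁, y₁) = (50, 7);  50² − 51·7² = 1 ✓
n=2: (50,7)∘(50,7) = (50·50+51·7·7, 50·7+7·50) = (4999,700)
n=3: (4999,700)∘(50,7) = (50·4999+51·7·700, 50·700+7·4999) = (499850,69993)

50 7
4999 700
499850 69993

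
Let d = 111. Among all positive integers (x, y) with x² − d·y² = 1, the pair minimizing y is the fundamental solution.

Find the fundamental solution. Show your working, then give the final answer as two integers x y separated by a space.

√111 = [10; 1,1,6,1,1,20, …], period ℓ=6 (even) → k=5
a_0=10:  p_0=10·1+0=10,  q_0=10·0+1=1
a_1=1:  p_1=1·10+1=11,  q_1=1·1+0=1
a_2=1:  p_2=1·11+10=21,  q_2=1·1+1=2
a_3=6:  p_3=6·21+11=137,  q_3=6·2+1=13
a_4=1:  p_4=1·137+21=158,  q_4=1·13+2=15
a_5=1:  p_5=1·158+137=295,  q_5=1·15+13=28
→ (295, 28).  Check: 295²=87025, 111·28²=87024, difference 1.

295 28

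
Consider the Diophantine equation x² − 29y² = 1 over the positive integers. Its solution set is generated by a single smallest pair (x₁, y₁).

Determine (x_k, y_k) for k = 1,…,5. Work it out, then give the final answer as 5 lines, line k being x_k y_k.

d=29: √d = [5; 2,1,1,2,10] (ℓ=5, odd), read p_9/q_9
step 0: (5, 1)  from 5·(1,0) + (0,1)
…
step 2: (16, 3)  from 1·(11,2) + (5,1)
…
step 7: (2251, 418)  from 1·(1524,283) + (727,135)
step 8: (3775, 701)  from 1·(2251,418) + (1524,283)
step 9: (9801, 1820)  from 2·(3775,701) + (2251,418)
→ (9801, 1820).  Check: 9801²=96059601, 29·1820²=96059600, difference 1.
n=2: (9801,1820)∘(9801,1820) = (9801·9801+29·1820·1820, 9801·1820+1820·9801) = (192119201,35675640)
n=3: (192119201,35675640)∘(9801,1820) = (9801·192119201+29·1820·35675640, 9801·35675640+1820·192119201) = (3765920568201,699313893460)
n=4: (3765920568201,699313893460)∘(9801,1820) = (9801·3765920568201+29·1820·699313893460, 9801·699313893460+1820·3765920568201) = (73819574785756801,13707950903927280)
n=5: (73819574785756801,13707950903927280)∘(9801,1820) = (9801·73819574785756801+29·1820·13707950903927280, 9801·13707950903927280+1820·73819574785756801) = (1447011301184484245001,268703252919468649100)

9801 1820
192119201 35675640
3765920568201 699313893460
73819574785756801 13707950903927280
1447011301184484245001 268703252919468649100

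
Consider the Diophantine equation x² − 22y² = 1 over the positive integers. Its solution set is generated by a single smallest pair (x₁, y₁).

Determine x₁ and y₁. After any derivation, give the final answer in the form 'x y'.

197 42

√22 = [4; 1,2,4,2,1,8, …], period ℓ=6 (even) → k=5
step 0: (4, 1)  from 4·(1,0) + (0,1)
step 1: (5, 1)  from 1·(4,1) + (1,0)
step 2: (14, 3)  from 2·(5,1) + (4,1)
step 3: (61, 13)  from 4·(14,3) + (5,1)
step 4: (136, 29)  from 2·(61,13) + (14,3)
step 5: (197, 42)  from 1·(136,29) + (61,13)
→ (197, 42).  Check: 197²=38809, 22·42²=38808, difference 1.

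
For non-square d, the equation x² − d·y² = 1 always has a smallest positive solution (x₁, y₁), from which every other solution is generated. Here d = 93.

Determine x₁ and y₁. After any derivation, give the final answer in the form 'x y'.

12151 1260

√93 → a₀=9, period (1,1,1,4,6,4,1,1,1,18); ℓ=10 even so k=9
step 0: (9, 1)  from 9·(1,0) + (0,1)
step 1: (10, 1)  from 1·(9,1) + (1,0)
step 2: (19, 2)  from 1·(10,1) + (9,1)
step 3: (29, 3)  from 1·(19,2) + (10,1)
step 4: (135, 14)  from 4·(29,3) + (19,2)
step 5: (839, 87)  from 6·(135,14) + (29,3)
step 6: (3491, 362)  from 4·(839,87) + (135,14)
step 7: (4330, 449)  from 1·(3491,362) + (839,87)
step 8: (7821, 811)  from 1·(4330,449) + (3491,362)
step 9: (12151, 1260)  from 1·(7821,811) + (4330,449)
(x₁, y₁) = (12151, 1260);  12151² − 93·1260² = 1 ✓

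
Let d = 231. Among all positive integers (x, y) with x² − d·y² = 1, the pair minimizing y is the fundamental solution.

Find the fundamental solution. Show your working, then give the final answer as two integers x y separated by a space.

[15; 5,30] for √231; ℓ=2 ⇒ convergent index 1
k=0  a_k=15  p_k/q_k = 15/1
k=1  a_k=5  p_k/q_k = 76/5
→ (76, 5).  Check: 76²=5776, 231·5²=5775, difference 1.

76 5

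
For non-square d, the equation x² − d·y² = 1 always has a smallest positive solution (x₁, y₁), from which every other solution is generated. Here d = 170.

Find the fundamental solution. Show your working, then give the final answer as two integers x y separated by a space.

d=170: √d = [13; 26] (ℓ=1, odd), read p_1/q_1
step 0: (13, 1)  from 13·(1,0) + (0,1)
step 1: (339, 26)  from 26·(13,1) + (1,0)
(x₁, y₁) = (339, 26);  339² − 170·26² = 1 ✓

339 26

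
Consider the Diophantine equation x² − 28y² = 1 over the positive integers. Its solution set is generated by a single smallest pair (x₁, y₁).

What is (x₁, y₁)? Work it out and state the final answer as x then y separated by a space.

√28 → a₀=5, period (3,2,3,10); ℓ=4 even so k=3
a_0=5:  p_0=5·1+0=5,  q_0=5·0+1=1
…
a_2=2:  p_2=2·16+5=37,  q_2=2·3+1=7
a_3=3:  p_3=3·37+16=127,  q_3=3·7+3=24
→ (127, 24).  Check: 127²=16129, 28·24²=16128, difference 1.

127 24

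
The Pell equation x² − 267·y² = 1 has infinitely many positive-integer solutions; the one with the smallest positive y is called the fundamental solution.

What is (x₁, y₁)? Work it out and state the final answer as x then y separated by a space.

[16; 2,1,15,1,2,32] for √267; ℓ=6 ⇒ convergent index 5
i=0: a=16 ⇒ p=16, q=1
…
i=3: a=15 ⇒ p=768, q=47
i=4: a=1 ⇒ p=817, q=50
i=5: a=2 ⇒ p=2402, q=147
(x₁, y₁) = (2402, 147);  2402² − 267·147² = 1 ✓

2402 147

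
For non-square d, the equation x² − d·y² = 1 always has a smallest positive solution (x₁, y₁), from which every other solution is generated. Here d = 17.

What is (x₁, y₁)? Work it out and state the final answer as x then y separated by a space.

√17 = [4; 8, …], period ℓ=1 (odd) → k=1
step 0: (4, 1)  from 4·(1,0) + (0,1)
step 1: (33, 8)  from 8·(4,1) + (1,0)
(x₁, y₁) = (33, 8);  33² − 17·8² = 1 ✓

33 8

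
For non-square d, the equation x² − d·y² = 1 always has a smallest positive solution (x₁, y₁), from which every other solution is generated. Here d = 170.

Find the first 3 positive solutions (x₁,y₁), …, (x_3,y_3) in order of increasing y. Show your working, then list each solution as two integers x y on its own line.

339 26
229841 17628
155831859 11951758

√170 = [13; 26, …], period ℓ=1 (odd) → k=1
i=0: a=13 ⇒ p=13, q=1
i=1: a=26 ⇒ p=339, q=26
→ (339, 26).  Check: 339²=114921, 170·26²=114920, difference 1.
k=2:  x_2 = 339·339+170·26·26 = 229841,  y_2 = 339·26+26·339 = 17628
k=3:  x_3 = 339·229841+170·26·17628 = 155831859,  y_3 = 339·17628+26·229841 = 11951758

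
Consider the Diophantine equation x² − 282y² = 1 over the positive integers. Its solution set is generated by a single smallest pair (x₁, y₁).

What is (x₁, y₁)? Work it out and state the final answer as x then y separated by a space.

[16; 1,3,1,4,1,3,1,32] for √282; ℓ=8 ⇒ convergent index 7
i=0: a=16 ⇒ p=16, q=1
i=1: a=1 ⇒ p=17, q=1
…
i=3: a=1 ⇒ p=84, q=5
…
i=6: a=3 ⇒ p=1864, q=111
i=7: a=1 ⇒ p=2351, q=140
(x₁, y₁) = (2351, 140);  2351² − 282·140² = 1 ✓

2351 140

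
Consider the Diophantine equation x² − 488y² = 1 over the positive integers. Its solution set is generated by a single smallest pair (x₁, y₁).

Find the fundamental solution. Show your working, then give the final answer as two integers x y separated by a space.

[22; 11,44] for √488; ℓ=2 ⇒ convergent index 1
i=0: a=22 ⇒ p=22, q=1
i=1: a=11 ⇒ p=243, q=11
→ (243, 11).  Check: 243²=59049, 488·11²=59048, difference 1.

243 11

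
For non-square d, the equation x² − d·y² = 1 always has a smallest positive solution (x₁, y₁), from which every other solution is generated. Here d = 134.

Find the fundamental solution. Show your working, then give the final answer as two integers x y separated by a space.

√134 → a₀=11, period (1,1,2,1,3,…,1,1,22); ℓ=14 even so k=13
i=0: a=11 ⇒ p=11, q=1
i=1: a=1 ⇒ p=12, q=1
…
i=3: a=2 ⇒ p=58, q=5
i=4: a=1 ⇒ p=81, q=7
i=5: a=3 ⇒ p=301, q=26
i=6: a=1 ⇒ p=382, q=33
i=7: a=10 ⇒ p=4121, q=356
i=8: a=1 ⇒ p=4503, q=389
…
i=11: a=2 ⇒ p=61896, q=5347
i=12: a=1 ⇒ p=84029, q=7259
i=13: a=1 ⇒ p=145925, q=12606
(x₁, y₁) = (145925, 12606);  145925² − 134·12606² = 1 ✓

145925 12606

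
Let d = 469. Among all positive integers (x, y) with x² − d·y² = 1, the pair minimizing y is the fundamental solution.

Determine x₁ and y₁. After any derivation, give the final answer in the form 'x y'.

137215 6336

√469 = [21; 1,1,1,10,6,10,1,1,1,42, …], period ℓ=10 (even) → k=9
step 0: (21, 1)  from 21·(1,0) + (0,1)
step 1: (22, 1)  from 1·(21,1) + (1,0)
…
step 3: (65, 3)  from 1·(43,2) + (22,1)
…
step 8: (90069, 4159)  from 1·(47146,2177) + (42923,1982)
step 9: (137215, 6336)  from 1·(90069,4159) + (47146,2177)
(x₁, y₁) = (137215, 6336);  137215² − 469·6336² = 1 ✓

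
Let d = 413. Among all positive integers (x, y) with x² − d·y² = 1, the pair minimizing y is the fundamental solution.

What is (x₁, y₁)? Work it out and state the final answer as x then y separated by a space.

√413 = [20; 3,9,1,4,1,9,3,40, …], period ℓ=8 (even) → k=7
i=0: a=20 ⇒ p=20, q=1
i=1: a=3 ⇒ p=61, q=3
…
i=4: a=4 ⇒ p=3089, q=152
…
i=6: a=9 ⇒ p=36560, q=1799
i=7: a=3 ⇒ p=113399, q=5580
fundamental: x₁=113399, y₁=5580  (since 12859333201 − 413·31136400 = 1)

113399 5580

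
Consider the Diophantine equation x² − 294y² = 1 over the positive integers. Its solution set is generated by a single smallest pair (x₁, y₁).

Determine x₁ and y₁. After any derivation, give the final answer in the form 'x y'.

d=294: √d = [17; 6,1,4,1,6,34] (ℓ=6, even), read p_5/q_5
i=0: a=17 ⇒ p=17, q=1
i=1: a=6 ⇒ p=103, q=6
i=2: a=1 ⇒ p=120, q=7
i=3: a=4 ⇒ p=583, q=34
i=4: a=1 ⇒ p=703, q=41
i=5: a=6 ⇒ p=4801, q=280
(x₁, y₁) = (4801, 280);  4801² − 294·280² = 1 ✓

4801 280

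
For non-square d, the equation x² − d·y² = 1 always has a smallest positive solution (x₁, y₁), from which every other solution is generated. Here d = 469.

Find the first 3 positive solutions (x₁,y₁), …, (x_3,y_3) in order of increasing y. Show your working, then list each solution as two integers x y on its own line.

137215 6336
37655912449 1738788480
10333912053241855 477175722560064

d=469: √d = [21; 1,1,1,10,6,10,1,1,1,42] (ℓ=10, even), read p_9/q_9
a_0=21:  p_0=21·1+0=21,  q_0=21·0+1=1
a_1=1:  p_1=1·21+1=22,  q_1=1·1+0=1
a_2=1:  p_2=1·22+21=43,  q_2=1·1+1=2
a_3=1:  p_3=1·43+22=65,  q_3=1·2+1=3
a_4=10:  p_4=10·65+43=693,  q_4=10·3+2=32
…
a_6=10:  p_6=10·4223+693=42923,  q_6=10·195+32=1982
a_7=1:  p_7=1·42923+4223=47146,  q_7=1·1982+195=2177
a_8=1:  p_8=1·47146+42923=90069,  q_8=1·2177+1982=4159
a_9=1:  p_9=1·90069+47146=137215,  q_9=1·4159+2177=6336
fundamental: x₁=137215, y₁=6336  (since 18827956225 − 469·40144896 = 1)
n=2: (137215,6336)∘(137215,6336) = (137215·137215+469·6336·6336, 137215·6336+6336·137215) = (37655912449,1738788480)
n=3: (37655912449,1738788480)∘(137215,6336) = (137215·37655912449+469·6336·1738788480, 137215·1738788480+6336·37655912449) = (10333912053241855,477175722560064)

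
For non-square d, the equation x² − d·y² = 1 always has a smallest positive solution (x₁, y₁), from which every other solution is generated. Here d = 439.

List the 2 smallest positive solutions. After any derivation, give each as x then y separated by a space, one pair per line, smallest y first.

√439 = [20; 1,19,1,40, …], period ℓ=4 (even) → k=3
k=0  a_k=20  p_k/q_k = 20/1
…
k=2  a_k=19  p_k/q_k = 419/20
k=3  a_k=1  p_k/q_k = 440/21
fundamental: x₁=440, y₁=21  (since 193600 − 439·441 = 1)
n=2: (440,21)∘(440,21) = (440·440+439·21·21, 440·21+21·440) = (387199,18480)

440 21
387199 18480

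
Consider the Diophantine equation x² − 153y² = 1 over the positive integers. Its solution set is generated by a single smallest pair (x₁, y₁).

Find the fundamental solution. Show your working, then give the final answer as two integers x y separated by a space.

2177 176

[12; 2,1,2,2,2,1,2,24] for √153; ℓ=8 ⇒ convergent index 7
k=0  a_k=12  p_k/q_k = 12/1
k=1  a_k=2  p_k/q_k = 25/2
k=2  a_k=1  p_k/q_k = 37/3
k=3  a_k=2  p_k/q_k = 99/8
…
k=6  a_k=1  p_k/q_k = 804/65
k=7  a_k=2  p_k/q_k = 2177/176
(x₁, y₁) = (2177, 176);  2177² − 153·176² = 1 ✓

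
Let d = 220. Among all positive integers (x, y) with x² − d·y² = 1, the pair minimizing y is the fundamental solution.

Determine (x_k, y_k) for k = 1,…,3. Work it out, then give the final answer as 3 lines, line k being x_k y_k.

89 6
15841 1068
2819609 190098

√220 = [14; 1,4,1,28, …], period ℓ=4 (even) → k=3
i=0: a=14 ⇒ p=14, q=1
…
i=2: a=4 ⇒ p=74, q=5
i=3: a=1 ⇒ p=89, q=6
→ (89, 6).  Check: 89²=7921, 220·6²=7920, difference 1.
n=2: (89,6)∘(89,6) = (89·89+220·6·6, 89·6+6·89) = (15841,1068)
n=3: (15841,1068)∘(89,6) = (89·15841+220·6·1068, 89·1068+6·15841) = (2819609,190098)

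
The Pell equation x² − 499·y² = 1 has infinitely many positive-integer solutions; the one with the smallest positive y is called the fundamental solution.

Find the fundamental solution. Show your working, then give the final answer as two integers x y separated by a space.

d=499: √d = [22; 2,1,21,1,2,44] (ℓ=6, even), read p_5/q_5
i=0: a=22 ⇒ p=22, q=1
…
i=2: a=1 ⇒ p=67, q=3
i=3: a=21 ⇒ p=1452, q=65
i=4: a=1 ⇒ p=1519, q=68
i=5: a=2 ⇒ p=4490, q=201
fundamental: x₁=4490, y₁=201  (since 20160100 − 499·40401 = 1)

4490 201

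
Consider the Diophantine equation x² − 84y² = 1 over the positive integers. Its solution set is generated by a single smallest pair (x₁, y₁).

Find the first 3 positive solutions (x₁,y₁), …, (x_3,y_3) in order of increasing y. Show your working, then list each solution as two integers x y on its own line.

√84 → a₀=9, period (6,18); ℓ=2 even so k=1
a_0=9:  p_0=9·1+0=9,  q_0=9·0+1=1
a_1=6:  p_1=6·9+1=55,  q_1=6·1+0=6
→ (55, 6).  Check: 55²=3025, 84·6²=3024, difference 1.
n=2: (55,6)∘(55,6) = (55·55+84·6·6, 55·6+6·55) = (6049,660)
n=3: (6049,660)∘(55,6) = (55·6049+84·6·660, 55·660+6·6049) = (665335,72594)

55 6
6049 660
665335 72594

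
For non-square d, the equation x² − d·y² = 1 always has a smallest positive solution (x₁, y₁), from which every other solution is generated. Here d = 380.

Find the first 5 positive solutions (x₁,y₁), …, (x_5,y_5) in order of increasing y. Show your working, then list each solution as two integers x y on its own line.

39 2
3041 156
237159 12166
18495361 948792
1442400999 73993610

√380 → a₀=19, period (2,38); ℓ=2 even so k=1
i=0: a=19 ⇒ p=19, q=1
i=1: a=2 ⇒ p=39, q=2
→ (39, 2).  Check: 39²=1521, 380·2²=1520, difference 1.
k=2:  x_2 = 39·39+380·2·2 = 3041,  y_2 = 39·2+2·39 = 156
k=3:  x_3 = 39·3041+380·2·156 = 237159,  y_3 = 39·156+2·3041 = 12166
k=4:  x_4 = 39·237159+380·2·12166 = 18495361,  y_4 = 39·12166+2·237159 = 948792
k=5:  x_5 = 39·18495361+380·2·948792 = 1442400999,  y_5 = 39·948792+2·18495361 = 73993610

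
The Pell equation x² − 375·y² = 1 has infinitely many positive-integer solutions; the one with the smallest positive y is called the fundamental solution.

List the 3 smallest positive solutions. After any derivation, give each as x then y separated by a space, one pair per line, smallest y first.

15124 781
457470751 23623688
13837575261124 714569313843

d=375: √d = [19; 2,1,2,1,5,1,2,1,2,38] (ℓ=10, even), read p_9/q_9
a_0=19:  p_0=19·1+0=19,  q_0=19·0+1=1
a_1=2:  p_1=2·19+1=39,  q_1=2·1+0=2
…
a_4=1:  p_4=1·155+58=213,  q_4=1·8+3=11
a_5=5:  p_5=5·213+155=1220,  q_5=5·11+8=63
…
a_7=2:  p_7=2·1433+1220=4086,  q_7=2·74+63=211
a_8=1:  p_8=1·4086+1433=5519,  q_8=1·211+74=285
a_9=2:  p_9=2·5519+4086=15124,  q_9=2·285+211=781
(x₁, y₁) = (15124, 781);  15124² − 375·781² = 1 ✓
(15124+781√375)^2 = 457470751 + 23623688√375
(15124+781√375)^3 = 13837575261124 + 714569313843√375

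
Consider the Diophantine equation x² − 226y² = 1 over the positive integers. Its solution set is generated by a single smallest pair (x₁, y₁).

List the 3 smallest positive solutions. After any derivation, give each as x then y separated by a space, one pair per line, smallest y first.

451 30
406801 27060
366934051 24408090

[15; 30] for √226; ℓ=1 ⇒ convergent index 1
step 0: (15, 1)  from 15·(1,0) + (0,1)
step 1: (451, 30)  from 30·(15,1) + (1,0)
fundamental: x₁=451, y₁=30  (since 203401 − 226·900 = 1)
n=2: (451,30)∘(451,30) = (451·451+226·30·30, 451·30+30·451) = (406801,27060)
n=3: (406801,27060)∘(451,30) = (451·406801+226·30·27060, 451·27060+30·406801) = (366934051,24408090)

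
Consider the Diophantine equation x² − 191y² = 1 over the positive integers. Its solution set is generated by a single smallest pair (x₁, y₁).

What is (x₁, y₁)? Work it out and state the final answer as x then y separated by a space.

d=191: √d = [13; 1,4,1,1,3,…,4,1,26] (ℓ=16, even), read p_15/q_15
i=0: a=13 ⇒ p=13, q=1
i=1: a=1 ⇒ p=14, q=1
i=2: a=4 ⇒ p=69, q=5
…
i=5: a=3 ⇒ p=539, q=39
i=6: a=2 ⇒ p=1230, q=89
i=7: a=2 ⇒ p=2999, q=217
…
i=9: a=2 ⇒ p=83433, q=6037
i=10: a=2 ⇒ p=207083, q=14984
…
i=12: a=1 ⇒ p=911765, q=65973
…
i=14: a=4 ⇒ p=7377553, q=533821
i=15: a=1 ⇒ p=8994000, q=650783
→ (8994000, 650783).  Check: 8994000²=80892036000000, 191·650783²=80892035999999, difference 1.

8994000 650783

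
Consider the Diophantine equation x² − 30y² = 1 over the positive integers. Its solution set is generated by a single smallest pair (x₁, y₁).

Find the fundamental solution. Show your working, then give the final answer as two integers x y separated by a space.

11 2

d=30: √d = [5; 2,10] (ℓ=2, even), read p_1/q_1
k=0  a_k=5  p_k/q_k = 5/1
k=1  a_k=2  p_k/q_k = 11/2
(x₁, y₁) = (11, 2);  11² − 30·2² = 1 ✓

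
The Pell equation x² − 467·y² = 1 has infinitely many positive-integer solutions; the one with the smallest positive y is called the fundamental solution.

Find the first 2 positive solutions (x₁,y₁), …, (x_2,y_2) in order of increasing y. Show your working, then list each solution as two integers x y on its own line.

1625626 75225
5285319783751 244575431700

[21; 1,1,1,1,3,…,1,1,42] for √467; ℓ=14 ⇒ convergent index 13
step 0: (21, 1)  from 21·(1,0) + (0,1)
…
step 2: (43, 2)  from 1·(22,1) + (21,1)
…
step 4: (108, 5)  from 1·(65,3) + (43,2)
…
step 6: (1275, 59)  from 3·(389,18) + (108,5)
…
step 9: (275465, 12747)  from 3·(82767,3830) + (27164,1257)
…
step 11: (633697, 29324)  from 1·(358232,16577) + (275465,12747)
step 12: (991929, 45901)  from 1·(633697,29324) + (358232,16577)
step 13: (1625626, 75225)  from 1·(991929,45901) + (633697,29324)
(x₁, y₁) = (1625626, 75225);  1625626² − 467·75225² = 1 ✓
k=2:  x_2 = 1625626·1625626+467·75225·75225 = 5285319783751,  y_2 = 1625626·75225+75225·1625626 = 244575431700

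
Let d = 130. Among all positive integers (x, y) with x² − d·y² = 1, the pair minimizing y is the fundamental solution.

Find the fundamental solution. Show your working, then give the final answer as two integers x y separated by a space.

6499 570

√130 → a₀=11, period (2,2,22); ℓ=3 odd so k=5
a_0=11:  p_0=11·1+0=11,  q_0=11·0+1=1
a_1=2:  p_1=2·11+1=23,  q_1=2·1+0=2
a_2=2:  p_2=2·23+11=57,  q_2=2·2+1=5
…
a_4=2:  p_4=2·1277+57=2611,  q_4=2·112+5=229
a_5=2:  p_5=2·2611+1277=6499,  q_5=2·229+112=570
(x₁, y₁) = (6499, 570);  6499² − 130·570² = 1 ✓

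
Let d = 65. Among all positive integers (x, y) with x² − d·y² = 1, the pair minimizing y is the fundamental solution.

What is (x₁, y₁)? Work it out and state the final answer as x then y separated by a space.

129 16

d=65: √d = [8; 16] (ℓ=1, odd), read p_1/q_1
i=0: a=8 ⇒ p=8, q=1
i=1: a=16 ⇒ p=129, q=16
→ (129, 16).  Check: 129²=16641, 65·16²=16640, difference 1.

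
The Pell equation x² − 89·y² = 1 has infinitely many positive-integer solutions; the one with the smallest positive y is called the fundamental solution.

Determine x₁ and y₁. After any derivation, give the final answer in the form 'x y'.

500001 53000

[9; 2,3,3,2,18] for √89; ℓ=5 ⇒ convergent index 9
i=0: a=9 ⇒ p=9, q=1
…
i=2: a=3 ⇒ p=66, q=7
i=3: a=3 ⇒ p=217, q=23
i=4: a=2 ⇒ p=500, q=53
i=5: a=18 ⇒ p=9217, q=977
i=6: a=2 ⇒ p=18934, q=2007
…
i=8: a=3 ⇒ p=216991, q=23001
i=9: a=2 ⇒ p=500001, q=53000
(x₁, y₁) = (500001, 53000);  500001² − 89·53000² = 1 ✓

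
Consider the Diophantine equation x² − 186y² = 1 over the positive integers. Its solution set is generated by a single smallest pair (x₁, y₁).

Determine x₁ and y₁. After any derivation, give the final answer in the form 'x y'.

7501 550

d=186: √d = [13; 1,1,1,3,4,3,1,1,1,26] (ℓ=10, even), read p_9/q_9
i=0: a=13 ⇒ p=13, q=1
…
i=3: a=1 ⇒ p=41, q=3
…
i=7: a=1 ⇒ p=2714, q=199
i=8: a=1 ⇒ p=4787, q=351
i=9: a=1 ⇒ p=7501, q=550
(x₁, y₁) = (7501, 550);  7501² − 186·550² = 1 ✓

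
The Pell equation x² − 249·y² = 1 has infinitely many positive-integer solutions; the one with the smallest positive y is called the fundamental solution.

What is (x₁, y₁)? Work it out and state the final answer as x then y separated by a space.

8553815 542076

[15; 1,3,1,1,5,…,3,1,30] for √249; ℓ=16 ⇒ convergent index 15
i=0: a=15 ⇒ p=15, q=1
…
i=3: a=1 ⇒ p=79, q=5
…
i=5: a=5 ⇒ p=789, q=50
…
i=9: a=3 ⇒ p=113835, q=7214
…
i=14: a=3 ⇒ p=6669699, q=422675
i=15: a=1 ⇒ p=8553815, q=542076
→ (8553815, 542076).  Check: 8553815²=73167751054225, 249·542076²=73167751054224, difference 1.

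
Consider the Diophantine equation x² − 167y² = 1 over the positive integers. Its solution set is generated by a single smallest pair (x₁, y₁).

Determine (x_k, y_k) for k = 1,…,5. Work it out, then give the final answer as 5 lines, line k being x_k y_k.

168 13
56447 4368
18966024 1467635
6372527617 493120992
2141150313288 165687185677

√167 → a₀=12, period (1,11,1,24); ℓ=4 even so k=3
step 0: (12, 1)  from 12·(1,0) + (0,1)
step 1: (13, 1)  from 1·(12,1) + (1,0)
step 2: (155, 12)  from 11·(13,1) + (12,1)
step 3: (168, 13)  from 1·(155,12) + (13,1)
fundamental: x₁=168, y₁=13  (since 28224 − 167·169 = 1)
(168+13√167)^2 = 56447 + 4368√167
(168+13√167)^3 = 18966024 + 1467635√167
(168+13√167)^4 = 6372527617 + 493120992√167
(168+13√167)^5 = 2141150313288 + 165687185677√167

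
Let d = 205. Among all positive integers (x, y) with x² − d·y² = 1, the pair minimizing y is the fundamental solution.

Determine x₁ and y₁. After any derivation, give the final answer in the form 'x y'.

[14; 3,6,1,4,1,6,3,28] for √205; ℓ=8 ⇒ convergent index 7
k=0  a_k=14  p_k/q_k = 14/1
k=1  a_k=3  p_k/q_k = 43/3
k=2  a_k=6  p_k/q_k = 272/19
…
k=6  a_k=6  p_k/q_k = 12614/881
k=7  a_k=3  p_k/q_k = 39689/2772
fundamental: x₁=39689, y₁=2772  (since 1575216721 − 205·7683984 = 1)

39689 2772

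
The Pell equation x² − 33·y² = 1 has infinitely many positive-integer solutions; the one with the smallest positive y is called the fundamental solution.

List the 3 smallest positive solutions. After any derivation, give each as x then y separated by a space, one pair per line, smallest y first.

23 4
1057 184
48599 8460

[5; 1,2,1,10] for √33; ℓ=4 ⇒ convergent index 3
a_0=5:  p_0=5·1+0=5,  q_0=5·0+1=1
a_1=1:  p_1=1·5+1=6,  q_1=1·1+0=1
a_2=2:  p_2=2·6+5=17,  q_2=2·1+1=3
a_3=1:  p_3=1·17+6=23,  q_3=1·3+1=4
(x₁, y₁) = (23, 4);  23² − 33·4² = 1 ✓
n=2: (23,4)∘(23,4) = (23·23+33·4·4, 23·4+4·23) = (1057,184)
n=3: (1057,184)∘(23,4) = (23·1057+33·4·184, 23·184+4·1057) = (48599,8460)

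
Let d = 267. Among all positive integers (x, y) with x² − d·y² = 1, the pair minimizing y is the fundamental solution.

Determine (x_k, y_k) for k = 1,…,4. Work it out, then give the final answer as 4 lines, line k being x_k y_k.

2402 147
11539207 706188
55434348026 3392527005
266306596377697 16297699025832

√267 = [16; 2,1,15,1,2,32, …], period ℓ=6 (even) → k=5
i=0: a=16 ⇒ p=16, q=1
i=1: a=2 ⇒ p=33, q=2
…
i=3: a=15 ⇒ p=768, q=47
i=4: a=1 ⇒ p=817, q=50
i=5: a=2 ⇒ p=2402, q=147
fundamental: x₁=2402, y₁=147  (since 5769604 − 267·21609 = 1)
(2402+147√267)^2 = 11539207 + 706188√267
(2402+147√267)^3 = 55434348026 + 3392527005√267
(2402+147√267)^4 = 266306596377697 + 16297699025832√267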